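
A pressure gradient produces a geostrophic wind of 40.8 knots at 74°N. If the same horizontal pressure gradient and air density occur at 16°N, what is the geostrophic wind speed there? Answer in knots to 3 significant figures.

With the same pressure gradient and density, V_g ∝ 1/f ∝ 1/sin φ.
V₂ = V₁ · sin φ₁ / sin φ₂ = 40.8 × sin 74° / sin 16°
V₂ = 40.8 × 0.9613/0.2756 = 142 knots

142 knots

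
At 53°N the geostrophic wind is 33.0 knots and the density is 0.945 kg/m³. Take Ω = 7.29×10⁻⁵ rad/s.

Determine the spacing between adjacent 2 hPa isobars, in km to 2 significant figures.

Coriolis parameter at 53°N:
f = 2Ω sin φ = 2 × 7.29×10⁻⁵ × sin 53° = 1.16×10⁻⁴ s⁻¹
Wind speed in SI: 33.0 knots = 17.0 m/s
Geostrophic balance rearranged: |∂P/∂n| = f ρ V_g
|∂P/∂n| = 1.16×10⁻⁴ × 0.945 × 17.0 = 1.87×10⁻³ Pa/m
Isobar spacing: Δn = ΔP/|∂P/∂n| = 200 Pa / 1.87×10⁻³ Pa/m = 107063 m ≈ 110 km

110 km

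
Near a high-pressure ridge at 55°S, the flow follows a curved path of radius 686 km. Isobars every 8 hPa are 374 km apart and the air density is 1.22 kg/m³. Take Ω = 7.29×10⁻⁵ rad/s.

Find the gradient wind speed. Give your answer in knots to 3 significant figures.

37.2 knots

Coriolis parameter at 55°S:
f = 2Ω sin φ = 2 × 7.29×10⁻⁵ × sin 55° = 1.19×10⁻⁴ s⁻¹
Pressure gradient: |∂P/∂n| = 800 Pa / 374000 m = 2.14×10⁻³ Pa/m
Geostrophic speed: V_g = |∂P/∂n|/(fρ) = 2.14×10⁻³/(1.19×10⁻⁴ × 1.22) = 14.7 m/s
Around a high, pressure-gradient force acts outward with centrifugal, so Coriolis balances both:
fV = (1/ρ)|∂P/∂n| + V²/R  →  V² − fR·V + fR·V_g = 0
With fR = 1.19×10⁻⁴ × 686×10³ m = 81.9 m/s:
V = [fR − √((fR)² − 4 fR V_g)]/2 = [81.9 − √(81.9² − 4×81.9×14.7)]/2 = 19.2 m/s
Supergeostrophic (V > V_g = 14.7 m/s), as expected around a high.
Converting: 19.2 m/s × 1.944 = 37.2 knots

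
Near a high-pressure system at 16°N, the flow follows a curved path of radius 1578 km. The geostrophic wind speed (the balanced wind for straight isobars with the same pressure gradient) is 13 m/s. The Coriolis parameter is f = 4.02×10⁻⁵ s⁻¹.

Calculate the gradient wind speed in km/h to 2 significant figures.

66 km/h

Around a high, pressure-gradient force acts outward with centrifugal, so Coriolis balances both:
fV = (1/ρ)|∂P/∂n| + V²/R  →  V² − fR·V + fR·V_g = 0
With fR = 4.02×10⁻⁵ × 1578×10³ m = 63.4 m/s:
V = [fR − √((fR)² − 4 fR V_g)]/2 = [63.4 − √(63.4² − 4×63.4×13)]/2 = 18.3 m/s
Supergeostrophic (V > V_g = 13 m/s), as expected around a high.
Converting: 18.3 m/s × 3.6 = 66 km/h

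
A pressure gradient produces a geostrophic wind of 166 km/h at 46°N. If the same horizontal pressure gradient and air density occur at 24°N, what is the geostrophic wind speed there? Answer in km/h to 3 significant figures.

With the same pressure gradient and density, V_g ∝ 1/f ∝ 1/sin φ.
V₂ = V₁ · sin φ₁ / sin φ₂ = 166 × sin 46° / sin 24°
V₂ = 166 × 0.7193/0.4067 = 294 km/h

294 km/h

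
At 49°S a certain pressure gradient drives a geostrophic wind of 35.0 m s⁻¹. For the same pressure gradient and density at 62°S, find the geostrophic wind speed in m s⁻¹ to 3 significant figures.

With the same pressure gradient and density, V_g ∝ 1/f ∝ 1/sin φ.
V₂ = V₁ · sin φ₁ / sin φ₂ = 35.0 × sin 49° / sin 62°
V₂ = 35.0 × 0.7547/0.8829 = 29.9 m s⁻¹

29.9 m s⁻¹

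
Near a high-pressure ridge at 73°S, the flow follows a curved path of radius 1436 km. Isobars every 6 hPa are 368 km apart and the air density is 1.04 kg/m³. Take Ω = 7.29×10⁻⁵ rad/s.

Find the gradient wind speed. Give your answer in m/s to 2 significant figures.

Coriolis parameter at 73°S:
f = 2Ω sin φ = 2 × 7.29×10⁻⁵ × sin 73° = 1.39×10⁻⁴ s⁻¹
Pressure gradient: |∂P/∂n| = 600 Pa / 368000 m = 1.63×10⁻³ Pa/m
Geostrophic speed: V_g = |∂P/∂n|/(fρ) = 1.63×10⁻³/(1.39×10⁻⁴ × 1.04) = 11.2 m/s
Around a high, pressure-gradient force acts outward with centrifugal, so Coriolis balances both:
fV = (1/ρ)|∂P/∂n| + V²/R  →  V² − fR·V + fR·V_g = 0
With fR = 1.39×10⁻⁴ × 1436×10³ m = 200 m/s:
V = [fR − √((fR)² − 4 fR V_g)]/2 = [200 − √(200² − 4×200×11.2)]/2 = 12 m/s
Supergeostrophic (V > V_g = 11.2 m/s), as expected around a high.

12 m/s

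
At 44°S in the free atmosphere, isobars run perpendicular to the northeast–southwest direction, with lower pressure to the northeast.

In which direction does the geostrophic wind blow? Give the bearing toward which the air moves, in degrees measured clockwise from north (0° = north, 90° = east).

315°

The pressure-gradient force points toward the northeast (bearing 045°).
Geostrophic balance: in the Southern Hemisphere the Coriolis force deflects motion to the left, so the geostrophic wind blows 90° to the left of the pressure-gradient force (low pressure on the right).
Rotating 045° by 90° counterclockwise gives 315° — the wind blows toward the northwest.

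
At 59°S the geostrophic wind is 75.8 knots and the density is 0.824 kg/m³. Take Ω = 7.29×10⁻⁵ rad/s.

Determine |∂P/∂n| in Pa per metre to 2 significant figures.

Coriolis parameter at 59°S:
f = 2Ω sin φ = 2 × 7.29×10⁻⁵ × sin 59° = 1.25×10⁻⁴ s⁻¹
Wind speed in SI: 75.8 knots = 39.0 m/s
Geostrophic balance rearranged: |∂P/∂n| = f ρ V_g
|∂P/∂n| = 1.25×10⁻⁴ × 0.824 × 39.0 = 4.02×10⁻³ Pa/m

4.0×10⁻³ Pa/m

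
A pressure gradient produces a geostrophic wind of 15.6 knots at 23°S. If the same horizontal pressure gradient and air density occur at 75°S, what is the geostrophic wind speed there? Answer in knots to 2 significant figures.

With the same pressure gradient and density, V_g ∝ 1/f ∝ 1/sin φ.
V₂ = V₁ · sin φ₁ / sin φ₂ = 15.6 × sin 23° / sin 75°
V₂ = 15.6 × 0.3907/0.9659 = 6.3 knots

6.3 knots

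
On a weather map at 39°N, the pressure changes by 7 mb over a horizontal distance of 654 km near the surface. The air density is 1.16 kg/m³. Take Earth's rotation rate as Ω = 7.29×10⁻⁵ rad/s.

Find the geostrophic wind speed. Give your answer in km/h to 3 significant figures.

36.2 km/h

Coriolis parameter at 39°N:
f = 2Ω sin φ = 2 × 7.29×10⁻⁵ × sin 39° = 9.18×10⁻⁵ s⁻¹
Pressure gradient: |∂P/∂n| = 700 Pa / 654000 m = 1.07×10⁻³ Pa/m
Geostrophic balance (pressure-gradient force = Coriolis force):
V_g = (1/(fρ)) |∂P/∂n| = 1.07×10⁻³ / (9.18×10⁻⁵ × 1.16) = 10.1 m/s
Converting: 10.1 m/s × 3.6 = 36.2 km/h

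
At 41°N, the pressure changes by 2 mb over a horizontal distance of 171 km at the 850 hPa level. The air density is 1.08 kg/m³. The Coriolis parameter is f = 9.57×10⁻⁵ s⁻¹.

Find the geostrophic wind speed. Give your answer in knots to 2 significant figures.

Pressure gradient: |∂P/∂n| = 200 Pa / 171000 m = 1.17×10⁻³ Pa/m
Geostrophic balance (pressure-gradient force = Coriolis force):
V_g = (1/(fρ)) |∂P/∂n| = 1.17×10⁻³ / (9.57×10⁻⁵ × 1.08) = 11.3 m/s
Converting: 11.3 m/s × 1.944 = 22 knots

22 knots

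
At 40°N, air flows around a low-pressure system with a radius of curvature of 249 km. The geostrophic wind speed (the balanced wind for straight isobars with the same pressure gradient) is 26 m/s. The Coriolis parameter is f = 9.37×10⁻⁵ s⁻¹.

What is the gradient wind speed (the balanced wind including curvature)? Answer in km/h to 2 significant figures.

Around a low, centrifugal force acts outward with Coriolis, so pressure-gradient force balances both:
(1/ρ)|∂P/∂n| = fV + V²/R  →  V² + fR·V − fR·V_g = 0
With fR = 9.37×10⁻⁵ × 249×10³ m = 23.3 m/s:
V = [−fR + √((fR)² + 4 fR V_g)]/2 = [−23.3 + √(23.3² + 4×23.3×26)]/2 = 15.6 m/s
Subgeostrophic (V < V_g = 26 m/s), as expected around a low.
Converting: 15.6 m/s × 3.6 = 56 km/h

56 km/h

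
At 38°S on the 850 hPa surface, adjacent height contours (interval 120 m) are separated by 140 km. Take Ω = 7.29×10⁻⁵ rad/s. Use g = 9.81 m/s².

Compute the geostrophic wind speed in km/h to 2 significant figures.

Coriolis parameter at 38°S:
f = 2Ω sin φ = 2 × 7.29×10⁻⁵ × sin 38° = 8.98×10⁻⁵ s⁻¹
Height gradient: |∂Z/∂n| = 120 m / 140000 m = 8.57×10⁻⁴
On a pressure surface, geostrophic balance gives V_g = (g/f)|∂Z/∂n|:
V_g = 9.81 × 8.57×10⁻⁴ / 8.98×10⁻⁵ = 93.7 m/s
Converting: 93.7 m/s × 3.6 = 340 km/h

340 km/h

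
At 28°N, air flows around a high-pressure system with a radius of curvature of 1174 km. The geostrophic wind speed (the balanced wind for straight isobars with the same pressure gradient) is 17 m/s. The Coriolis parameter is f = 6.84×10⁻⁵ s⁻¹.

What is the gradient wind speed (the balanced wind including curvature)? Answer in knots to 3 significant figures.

Around a high, pressure-gradient force acts outward with centrifugal, so Coriolis balances both:
fV = (1/ρ)|∂P/∂n| + V²/R  →  V² − fR·V + fR·V_g = 0
With fR = 6.84×10⁻⁵ × 1174×10³ m = 80.3 m/s:
V = [fR − √((fR)² − 4 fR V_g)]/2 = [80.3 − √(80.3² − 4×80.3×17)]/2 = 24.4 m/s
Supergeostrophic (V > V_g = 17 m/s), as expected around a high.
Converting: 24.4 m/s × 1.944 = 47.5 knots

47.5 knots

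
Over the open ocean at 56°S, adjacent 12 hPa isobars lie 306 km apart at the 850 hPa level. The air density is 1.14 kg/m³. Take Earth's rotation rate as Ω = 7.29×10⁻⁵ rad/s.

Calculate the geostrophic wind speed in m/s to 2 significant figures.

28 m/s

Coriolis parameter at 56°S:
f = 2Ω sin φ = 2 × 7.29×10⁻⁵ × sin 56° = 1.21×10⁻⁴ s⁻¹
Pressure gradient: |∂P/∂n| = 1200 Pa / 306000 m = 3.92×10⁻³ Pa/m
Geostrophic balance (pressure-gradient force = Coriolis force):
V_g = (1/(fρ)) |∂P/∂n| = 3.92×10⁻³ / (1.21×10⁻⁴ × 1.14) = 28.5 m/s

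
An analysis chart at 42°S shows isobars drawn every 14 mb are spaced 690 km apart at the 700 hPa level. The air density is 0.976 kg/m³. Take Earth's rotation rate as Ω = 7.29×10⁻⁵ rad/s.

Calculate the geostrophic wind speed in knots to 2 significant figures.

Coriolis parameter at 42°S:
f = 2Ω sin φ = 2 × 7.29×10⁻⁵ × sin 42° = 9.76×10⁻⁵ s⁻¹
Pressure gradient: |∂P/∂n| = 1400 Pa / 690000 m = 2.03×10⁻³ Pa/m
Geostrophic balance (pressure-gradient force = Coriolis force):
V_g = (1/(fρ)) |∂P/∂n| = 2.03×10⁻³ / (9.76×10⁻⁵ × 0.976) = 21.3 m/s
Converting: 21.3 m/s × 1.944 = 41 knots

41 knots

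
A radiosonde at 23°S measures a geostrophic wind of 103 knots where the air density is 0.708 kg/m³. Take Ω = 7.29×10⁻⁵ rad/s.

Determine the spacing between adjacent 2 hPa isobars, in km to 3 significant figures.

Coriolis parameter at 23°S:
f = 2Ω sin φ = 2 × 7.29×10⁻⁵ × sin 23° = 5.70×10⁻⁵ s⁻¹
Wind speed in SI: 103 knots = 53.0 m/s
Geostrophic balance rearranged: |∂P/∂n| = f ρ V_g
|∂P/∂n| = 5.70×10⁻⁵ × 0.708 × 53.0 = 2.14×10⁻³ Pa/m
Isobar spacing: Δn = ΔP/|∂P/∂n| = 200 Pa / 2.14×10⁻³ Pa/m = 93581 m ≈ 93.6 km

93.6 km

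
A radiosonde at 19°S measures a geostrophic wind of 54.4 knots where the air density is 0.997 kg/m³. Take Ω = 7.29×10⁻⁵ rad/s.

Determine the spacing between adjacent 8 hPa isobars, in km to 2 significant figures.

Coriolis parameter at 19°S:
f = 2Ω sin φ = 2 × 7.29×10⁻⁵ × sin 19° = 4.75×10⁻⁵ s⁻¹
Wind speed in SI: 54.4 knots = 28.0 m/s
Geostrophic balance rearranged: |∂P/∂n| = f ρ V_g
|∂P/∂n| = 4.75×10⁻⁵ × 0.997 × 28.0 = 1.32×10⁻³ Pa/m
Isobar spacing: Δn = ΔP/|∂P/∂n| = 800 Pa / 1.32×10⁻³ Pa/m = 604030 m ≈ 600 km

600 km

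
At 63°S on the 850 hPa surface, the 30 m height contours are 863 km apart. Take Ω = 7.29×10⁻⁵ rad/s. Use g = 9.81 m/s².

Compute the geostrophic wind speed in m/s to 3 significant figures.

Coriolis parameter at 63°S:
f = 2Ω sin φ = 2 × 7.29×10⁻⁵ × sin 63° = 1.30×10⁻⁴ s⁻¹
Height gradient: |∂Z/∂n| = 30 m / 863000 m = 3.48×10⁻⁵
On a pressure surface, geostrophic balance gives V_g = (g/f)|∂Z/∂n|:
V_g = 9.81 × 3.48×10⁻⁵ / 1.30×10⁻⁴ = 2.63 m/s

2.63 m/s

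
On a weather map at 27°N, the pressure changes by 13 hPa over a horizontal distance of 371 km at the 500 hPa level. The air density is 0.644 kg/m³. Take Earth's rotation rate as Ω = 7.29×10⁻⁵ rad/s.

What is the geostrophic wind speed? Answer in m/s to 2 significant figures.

Coriolis parameter at 27°N:
f = 2Ω sin φ = 2 × 7.29×10⁻⁵ × sin 27° = 6.62×10⁻⁵ s⁻¹
Pressure gradient: |∂P/∂n| = 1300 Pa / 371000 m = 3.50×10⁻³ Pa/m
Geostrophic balance (pressure-gradient force = Coriolis force):
V_g = (1/(fρ)) |∂P/∂n| = 3.50×10⁻³ / (6.62×10⁻⁵ × 0.644) = 82.2 m/s

82 m/s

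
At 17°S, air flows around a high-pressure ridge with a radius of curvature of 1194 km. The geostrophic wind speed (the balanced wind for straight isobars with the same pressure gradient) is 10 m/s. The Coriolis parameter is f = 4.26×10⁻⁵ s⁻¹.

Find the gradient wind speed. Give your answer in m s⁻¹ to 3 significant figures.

13.7 m s⁻¹

Around a high, pressure-gradient force acts outward with centrifugal, so Coriolis balances both:
fV = (1/ρ)|∂P/∂n| + V²/R  →  V² − fR·V + fR·V_g = 0
With fR = 4.26×10⁻⁵ × 1194×10³ m = 50.9 m/s:
V = [fR − √((fR)² − 4 fR V_g)]/2 = [50.9 − √(50.9² − 4×50.9×10)]/2 = 13.7 m/s
Supergeostrophic (V > V_g = 10 m/s), as expected around a high.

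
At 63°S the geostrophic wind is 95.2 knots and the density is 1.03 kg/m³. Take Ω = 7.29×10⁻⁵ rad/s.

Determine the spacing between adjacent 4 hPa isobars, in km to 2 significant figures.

Coriolis parameter at 63°S:
f = 2Ω sin φ = 2 × 7.29×10⁻⁵ × sin 63° = 1.30×10⁻⁴ s⁻¹
Wind speed in SI: 95.2 knots = 49.0 m/s
Geostrophic balance rearranged: |∂P/∂n| = f ρ V_g
|∂P/∂n| = 1.30×10⁻⁴ × 1.03 × 49.0 = 6.55×10⁻³ Pa/m
Isobar spacing: Δn = ΔP/|∂P/∂n| = 400 Pa / 6.55×10⁻³ Pa/m = 61039 m ≈ 61 km

61 km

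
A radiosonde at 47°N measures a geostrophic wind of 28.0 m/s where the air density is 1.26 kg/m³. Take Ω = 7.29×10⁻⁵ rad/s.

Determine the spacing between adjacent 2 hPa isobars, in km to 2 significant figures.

Coriolis parameter at 47°N:
f = 2Ω sin φ = 2 × 7.29×10⁻⁵ × sin 47° = 1.07×10⁻⁴ s⁻¹
Geostrophic balance rearranged: |∂P/∂n| = f ρ V_g
|∂P/∂n| = 1.07×10⁻⁴ × 1.26 × 28.0 = 3.76×10⁻³ Pa/m
Isobar spacing: Δn = ΔP/|∂P/∂n| = 200 Pa / 3.76×10⁻³ Pa/m = 53164 m ≈ 53 km

53 km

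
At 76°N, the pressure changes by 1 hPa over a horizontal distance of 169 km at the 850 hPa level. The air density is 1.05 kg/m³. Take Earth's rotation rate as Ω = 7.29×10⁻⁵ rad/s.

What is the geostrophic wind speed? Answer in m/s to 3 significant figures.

3.98 m/s

Coriolis parameter at 76°N:
f = 2Ω sin φ = 2 × 7.29×10⁻⁵ × sin 76° = 1.41×10⁻⁴ s⁻¹
Pressure gradient: |∂P/∂n| = 100 Pa / 169000 m = 5.92×10⁻⁴ Pa/m
Geostrophic balance (pressure-gradient force = Coriolis force):
V_g = (1/(fρ)) |∂P/∂n| = 5.92×10⁻⁴ / (1.41×10⁻⁴ × 1.05) = 3.98 m/s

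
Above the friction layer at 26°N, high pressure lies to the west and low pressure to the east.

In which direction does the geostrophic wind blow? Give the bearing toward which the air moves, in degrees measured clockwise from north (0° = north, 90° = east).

The pressure-gradient force points toward the east (bearing 090°).
Geostrophic balance: in the Northern Hemisphere the Coriolis force deflects motion to the right, so the geostrophic wind blows 90° to the right of the pressure-gradient force (low pressure on the left).
Rotating 090° by 90° clockwise gives 180° — the wind blows toward the south.

180°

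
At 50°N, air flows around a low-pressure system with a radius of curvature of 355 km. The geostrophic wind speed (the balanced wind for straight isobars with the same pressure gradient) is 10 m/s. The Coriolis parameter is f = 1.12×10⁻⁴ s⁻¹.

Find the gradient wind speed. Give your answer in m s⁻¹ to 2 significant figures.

Around a low, centrifugal force acts outward with Coriolis, so pressure-gradient force balances both:
(1/ρ)|∂P/∂n| = fV + V²/R  →  V² + fR·V − fR·V_g = 0
With fR = 1.12×10⁻⁴ × 355×10³ m = 39.8 m/s:
V = [−fR + √((fR)² + 4 fR V_g)]/2 = [−39.8 + √(39.8² + 4×39.8×10)]/2 = 8.28 m/s
Subgeostrophic (V < V_g = 10 m/s), as expected around a low.

8.3 m s⁻¹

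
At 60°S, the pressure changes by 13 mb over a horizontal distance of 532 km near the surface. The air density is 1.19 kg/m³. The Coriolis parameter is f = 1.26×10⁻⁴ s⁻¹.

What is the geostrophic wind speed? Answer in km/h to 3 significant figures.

Pressure gradient: |∂P/∂n| = 1300 Pa / 532000 m = 2.44×10⁻³ Pa/m
Geostrophic balance (pressure-gradient force = Coriolis force):
V_g = (1/(fρ)) |∂P/∂n| = 2.44×10⁻³ / (1.26×10⁻⁴ × 1.19) = 16.3 m/s
Converting: 16.3 m/s × 3.6 = 58.7 km/h

58.7 km/h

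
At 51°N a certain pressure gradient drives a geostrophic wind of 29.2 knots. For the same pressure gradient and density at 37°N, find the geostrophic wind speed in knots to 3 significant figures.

37.7 knots

With the same pressure gradient and density, V_g ∝ 1/f ∝ 1/sin φ.
V₂ = V₁ · sin φ₁ / sin φ₂ = 29.2 × sin 51° / sin 37°
V₂ = 29.2 × 0.7771/0.6018 = 37.7 knots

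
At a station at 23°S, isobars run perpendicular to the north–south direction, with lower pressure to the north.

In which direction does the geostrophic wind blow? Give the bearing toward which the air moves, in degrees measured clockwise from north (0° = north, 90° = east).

270°

The pressure-gradient force points toward the north (bearing 000°).
Geostrophic balance: in the Southern Hemisphere the Coriolis force deflects motion to the left, so the geostrophic wind blows 90° to the left of the pressure-gradient force (low pressure on the right).
Rotating 000° by 90° counterclockwise gives 270° — the wind blows toward the west.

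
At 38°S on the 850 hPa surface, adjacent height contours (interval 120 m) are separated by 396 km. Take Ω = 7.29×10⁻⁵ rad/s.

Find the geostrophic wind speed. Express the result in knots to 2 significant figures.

Coriolis parameter at 38°S:
f = 2Ω sin φ = 2 × 7.29×10⁻⁵ × sin 38° = 8.98×10⁻⁵ s⁻¹
Height gradient: |∂Z/∂n| = 120 m / 396000 m = 3.03×10⁻⁴
On a pressure surface, geostrophic balance gives V_g = (g/f)|∂Z/∂n|:
V_g = 9.81 × 3.03×10⁻⁴ / 8.98×10⁻⁵ = 33.1 m/s
Converting: 33.1 m/s × 1.944 = 64 knots

64 knots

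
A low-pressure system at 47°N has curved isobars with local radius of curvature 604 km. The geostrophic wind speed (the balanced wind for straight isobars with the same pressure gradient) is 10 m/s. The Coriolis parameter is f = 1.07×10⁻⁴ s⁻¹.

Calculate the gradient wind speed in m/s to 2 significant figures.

8.8 m/s

Around a low, centrifugal force acts outward with Coriolis, so pressure-gradient force balances both:
(1/ρ)|∂P/∂n| = fV + V²/R  →  V² + fR·V − fR·V_g = 0
With fR = 1.07×10⁻⁴ × 604×10³ m = 64.6 m/s:
V = [−fR + √((fR)² + 4 fR V_g)]/2 = [−64.6 + √(64.6² + 4×64.6×10)]/2 = 8.8 m/s
Subgeostrophic (V < V_g = 10 m/s), as expected around a low.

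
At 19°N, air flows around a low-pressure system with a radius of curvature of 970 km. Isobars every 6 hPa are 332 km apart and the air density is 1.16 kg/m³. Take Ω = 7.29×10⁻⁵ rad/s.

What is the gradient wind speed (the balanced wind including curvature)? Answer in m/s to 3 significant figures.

Coriolis parameter at 19°N:
f = 2Ω sin φ = 2 × 7.29×10⁻⁵ × sin 19° = 4.75×10⁻⁵ s⁻¹
Pressure gradient: |∂P/∂n| = 600 Pa / 332000 m = 1.81×10⁻³ Pa/m
Geostrophic speed: V_g = |∂P/∂n|/(fρ) = 1.81×10⁻³/(4.75×10⁻⁵ × 1.16) = 32.8 m/s
Around a low, centrifugal force acts outward with Coriolis, so pressure-gradient force balances both:
(1/ρ)|∂P/∂n| = fV + V²/R  →  V² + fR·V − fR·V_g = 0
With fR = 4.75×10⁻⁵ × 970×10³ m = 46.0 m/s:
V = [−fR + √((fR)² + 4 fR V_g)]/2 = [−46.0 + √(46.0² + 4×46.0×32.8)]/2 = 22.2 m/s
Subgeostrophic (V < V_g = 32.8 m/s), as expected around a low.

22.2 m/s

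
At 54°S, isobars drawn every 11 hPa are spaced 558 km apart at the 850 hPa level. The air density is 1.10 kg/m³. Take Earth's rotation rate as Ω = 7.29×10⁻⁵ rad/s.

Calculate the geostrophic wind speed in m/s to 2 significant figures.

Coriolis parameter at 54°S:
f = 2Ω sin φ = 2 × 7.29×10⁻⁵ × sin 54° = 1.18×10⁻⁴ s⁻¹
Pressure gradient: |∂P/∂n| = 1100 Pa / 558000 m = 1.97×10⁻³ Pa/m
Geostrophic balance (pressure-gradient force = Coriolis force):
V_g = (1/(fρ)) |∂P/∂n| = 1.97×10⁻³ / (1.18×10⁻⁴ × 1.10) = 15.2 m/s

15 m/s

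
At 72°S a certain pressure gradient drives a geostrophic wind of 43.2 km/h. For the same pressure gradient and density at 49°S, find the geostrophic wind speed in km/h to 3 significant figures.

With the same pressure gradient and density, V_g ∝ 1/f ∝ 1/sin φ.
V₂ = V₁ · sin φ₁ / sin φ₂ = 43.2 × sin 72° / sin 49°
V₂ = 43.2 × 0.9511/0.7547 = 54.4 km/h

54.4 km/h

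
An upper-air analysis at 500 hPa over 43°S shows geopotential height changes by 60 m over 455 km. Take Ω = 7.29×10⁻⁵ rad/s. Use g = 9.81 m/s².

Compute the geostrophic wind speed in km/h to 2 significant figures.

47 km/h

Coriolis parameter at 43°S:
f = 2Ω sin φ = 2 × 7.29×10⁻⁵ × sin 43° = 9.94×10⁻⁵ s⁻¹
Height gradient: |∂Z/∂n| = 60 m / 455000 m = 1.32×10⁻⁴
On a pressure surface, geostrophic balance gives V_g = (g/f)|∂Z/∂n|:
V_g = 9.81 × 1.32×10⁻⁴ / 9.94×10⁻⁵ = 13.0 m/s
Converting: 13.0 m/s × 3.6 = 47 km/h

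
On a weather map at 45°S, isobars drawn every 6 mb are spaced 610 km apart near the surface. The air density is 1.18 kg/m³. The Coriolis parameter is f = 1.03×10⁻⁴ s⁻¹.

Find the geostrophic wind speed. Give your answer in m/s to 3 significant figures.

8.09 m/s

Pressure gradient: |∂P/∂n| = 600 Pa / 610000 m = 9.84×10⁻⁴ Pa/m
Geostrophic balance (pressure-gradient force = Coriolis force):
V_g = (1/(fρ)) |∂P/∂n| = 9.84×10⁻⁴ / (1.03×10⁻⁴ × 1.18) = 8.09 m/s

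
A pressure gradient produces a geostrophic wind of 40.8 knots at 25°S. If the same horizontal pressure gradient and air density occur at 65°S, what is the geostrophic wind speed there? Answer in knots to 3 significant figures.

With the same pressure gradient and density, V_g ∝ 1/f ∝ 1/sin φ.
V₂ = V₁ · sin φ₁ / sin φ₂ = 40.8 × sin 25° / sin 65°
V₂ = 40.8 × 0.4226/0.9063 = 19.0 knots

19.0 knots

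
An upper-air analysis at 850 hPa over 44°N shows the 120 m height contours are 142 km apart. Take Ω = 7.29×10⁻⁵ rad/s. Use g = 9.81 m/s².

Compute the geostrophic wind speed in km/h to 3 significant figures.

Coriolis parameter at 44°N:
f = 2Ω sin φ = 2 × 7.29×10⁻⁵ × sin 44° = 1.01×10⁻⁴ s⁻¹
Height gradient: |∂Z/∂n| = 120 m / 142000 m = 8.45×10⁻⁴
On a pressure surface, geostrophic balance gives V_g = (g/f)|∂Z/∂n|:
V_g = 9.81 × 8.45×10⁻⁴ / 1.01×10⁻⁴ = 81.9 m/s
Converting: 81.9 m/s × 3.6 = 295 km/h

295 km/h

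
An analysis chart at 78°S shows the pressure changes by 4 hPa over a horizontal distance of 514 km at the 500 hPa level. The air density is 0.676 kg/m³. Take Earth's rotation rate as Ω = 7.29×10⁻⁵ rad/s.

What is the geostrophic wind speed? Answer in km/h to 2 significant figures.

29 km/h

Coriolis parameter at 78°S:
f = 2Ω sin φ = 2 × 7.29×10⁻⁵ × sin 78° = 1.43×10⁻⁴ s⁻¹
Pressure gradient: |∂P/∂n| = 400 Pa / 514000 m = 7.78×10⁻⁴ Pa/m
Geostrophic balance (pressure-gradient force = Coriolis force):
V_g = (1/(fρ)) |∂P/∂n| = 7.78×10⁻⁴ / (1.43×10⁻⁴ × 0.676) = 8.07 m/s
Converting: 8.07 m/s × 3.6 = 29 km/h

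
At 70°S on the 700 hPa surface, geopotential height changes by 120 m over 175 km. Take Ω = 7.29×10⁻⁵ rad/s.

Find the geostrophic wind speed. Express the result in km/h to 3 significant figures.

Coriolis parameter at 70°S:
f = 2Ω sin φ = 2 × 7.29×10⁻⁵ × sin 70° = 1.37×10⁻⁴ s⁻¹
Height gradient: |∂Z/∂n| = 120 m / 175000 m = 6.86×10⁻⁴
On a pressure surface, geostrophic balance gives V_g = (g/f)|∂Z/∂n|:
V_g = 9.81 × 6.86×10⁻⁴ / 1.37×10⁻⁴ = 49.1 m/s
Converting: 49.1 m/s × 3.6 = 177 km/h

177 km/h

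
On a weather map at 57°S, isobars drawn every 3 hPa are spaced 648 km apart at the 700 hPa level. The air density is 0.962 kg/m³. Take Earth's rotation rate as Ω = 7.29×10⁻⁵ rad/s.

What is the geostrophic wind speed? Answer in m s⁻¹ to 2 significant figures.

3.9 m s⁻¹

Coriolis parameter at 57°S:
f = 2Ω sin φ = 2 × 7.29×10⁻⁵ × sin 57° = 1.22×10⁻⁴ s⁻¹
Pressure gradient: |∂P/∂n| = 300 Pa / 648000 m = 4.63×10⁻⁴ Pa/m
Geostrophic balance (pressure-gradient force = Coriolis force):
V_g = (1/(fρ)) |∂P/∂n| = 4.63×10⁻⁴ / (1.22×10⁻⁴ × 0.962) = 3.94 m/s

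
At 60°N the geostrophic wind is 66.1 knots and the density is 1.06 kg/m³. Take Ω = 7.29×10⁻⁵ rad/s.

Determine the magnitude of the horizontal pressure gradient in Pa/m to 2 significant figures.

Coriolis parameter at 60°N:
f = 2Ω sin φ = 2 × 7.29×10⁻⁵ × sin 60° = 1.26×10⁻⁴ s⁻¹
Wind speed in SI: 66.1 knots = 34.0 m/s
Geostrophic balance rearranged: |∂P/∂n| = f ρ V_g
|∂P/∂n| = 1.26×10⁻⁴ × 1.06 × 34.0 = 4.55×10⁻³ Pa/m

4.6×10⁻³ Pa/m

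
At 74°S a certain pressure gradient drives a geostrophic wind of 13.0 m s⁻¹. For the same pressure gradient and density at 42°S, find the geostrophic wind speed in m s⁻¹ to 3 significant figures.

18.7 m s⁻¹

With the same pressure gradient and density, V_g ∝ 1/f ∝ 1/sin φ.
V₂ = V₁ · sin φ₁ / sin φ₂ = 13.0 × sin 74° / sin 42°
V₂ = 13.0 × 0.9613/0.6691 = 18.7 m s⁻¹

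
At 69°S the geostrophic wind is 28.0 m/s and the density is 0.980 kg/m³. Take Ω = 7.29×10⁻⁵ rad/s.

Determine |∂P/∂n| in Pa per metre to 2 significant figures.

Coriolis parameter at 69°S:
f = 2Ω sin φ = 2 × 7.29×10⁻⁵ × sin 69° = 1.36×10⁻⁴ s⁻¹
Geostrophic balance rearranged: |∂P/∂n| = f ρ V_g
|∂P/∂n| = 1.36×10⁻⁴ × 0.980 × 28.0 = 3.74×10⁻³ Pa/m

3.7×10⁻³ Pa/m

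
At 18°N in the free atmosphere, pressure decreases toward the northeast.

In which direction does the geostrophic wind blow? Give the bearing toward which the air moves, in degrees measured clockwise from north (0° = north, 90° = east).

The pressure-gradient force points toward the northeast (bearing 045°).
Geostrophic balance: in the Northern Hemisphere the Coriolis force deflects motion to the right, so the geostrophic wind blows 90° to the right of the pressure-gradient force (low pressure on the left).
Rotating 045° by 90° clockwise gives 135° — the wind blows toward the southeast.

135°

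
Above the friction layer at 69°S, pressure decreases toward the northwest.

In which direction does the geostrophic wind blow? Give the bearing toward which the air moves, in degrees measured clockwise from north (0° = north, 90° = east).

225°

The pressure-gradient force points toward the northwest (bearing 315°).
Geostrophic balance: in the Southern Hemisphere the Coriolis force deflects motion to the left, so the geostrophic wind blows 90° to the left of the pressure-gradient force (low pressure on the right).
Rotating 315° by 90° counterclockwise gives 225° — the wind blows toward the southwest.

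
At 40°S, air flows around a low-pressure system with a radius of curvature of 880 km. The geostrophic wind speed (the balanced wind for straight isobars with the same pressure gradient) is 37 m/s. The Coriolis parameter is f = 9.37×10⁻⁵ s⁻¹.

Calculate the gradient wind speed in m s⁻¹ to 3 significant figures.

Around a low, centrifugal force acts outward with Coriolis, so pressure-gradient force balances both:
(1/ρ)|∂P/∂n| = fV + V²/R  →  V² + fR·V − fR·V_g = 0
With fR = 9.37×10⁻⁵ × 880×10³ m = 82.5 m/s:
V = [−fR + √((fR)² + 4 fR V_g)]/2 = [−82.5 + √(82.5² + 4×82.5×37)]/2 = 27.7 m/s
Subgeostrophic (V < V_g = 37 m/s), as expected around a low.

27.7 m s⁻¹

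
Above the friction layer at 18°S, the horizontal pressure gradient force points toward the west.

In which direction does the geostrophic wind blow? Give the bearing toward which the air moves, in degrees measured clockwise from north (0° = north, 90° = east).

The pressure-gradient force points toward the west (bearing 270°).
Geostrophic balance: in the Southern Hemisphere the Coriolis force deflects motion to the left, so the geostrophic wind blows 90° to the left of the pressure-gradient force (low pressure on the right).
Rotating 270° by 90° counterclockwise gives 180° — the wind blows toward the south.

180°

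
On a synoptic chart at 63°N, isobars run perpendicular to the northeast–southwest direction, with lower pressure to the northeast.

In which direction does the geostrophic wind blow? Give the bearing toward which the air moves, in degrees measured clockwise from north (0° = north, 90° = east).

135°

The pressure-gradient force points toward the northeast (bearing 045°).
Geostrophic balance: in the Northern Hemisphere the Coriolis force deflects motion to the right, so the geostrophic wind blows 90° to the right of the pressure-gradient force (low pressure on the left).
Rotating 045° by 90° clockwise gives 135° — the wind blows toward the southeast.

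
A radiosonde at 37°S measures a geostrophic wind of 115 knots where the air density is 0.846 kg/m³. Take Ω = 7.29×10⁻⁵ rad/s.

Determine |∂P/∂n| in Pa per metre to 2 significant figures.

Coriolis parameter at 37°S:
f = 2Ω sin φ = 2 × 7.29×10⁻⁵ × sin 37° = 8.77×10⁻⁵ s⁻¹
Wind speed in SI: 115 knots = 59.2 m/s
Geostrophic balance rearranged: |∂P/∂n| = f ρ V_g
|∂P/∂n| = 8.77×10⁻⁵ × 0.846 × 59.2 = 4.39×10⁻³ Pa/m

4.4×10⁻³ Pa/m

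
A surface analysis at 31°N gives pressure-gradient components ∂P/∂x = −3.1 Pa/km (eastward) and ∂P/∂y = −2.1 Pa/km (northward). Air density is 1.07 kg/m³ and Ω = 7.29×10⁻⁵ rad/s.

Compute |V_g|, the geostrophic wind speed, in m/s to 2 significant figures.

47 m/s

Coriolis parameter at 31°N:
f = 2Ω sin φ = 2 × 7.29×10⁻⁵ × sin 31° = 7.51×10⁻⁵ s⁻¹
Component geostrophic relations (x east, y north):
u_g = −(1/(fρ)) ∂P/∂y,  v_g = (1/(fρ)) ∂P/∂x
u_g = −(−2.1×10⁻³)/(7.51×10⁻⁵ × 1.07) = 26.1 m/s;  v_g = (−3.1×10⁻³)/(7.51×10⁻⁵ × 1.07) = −38.6 m/s
|V_g| = √(u_g² + v_g²) = 46.6 m/s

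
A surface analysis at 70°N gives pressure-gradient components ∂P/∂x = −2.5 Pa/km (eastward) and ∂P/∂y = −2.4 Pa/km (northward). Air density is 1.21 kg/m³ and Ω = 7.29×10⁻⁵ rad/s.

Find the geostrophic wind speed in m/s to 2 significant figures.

21 m/s

Coriolis parameter at 70°N:
f = 2Ω sin φ = 2 × 7.29×10⁻⁵ × sin 70° = 1.37×10⁻⁴ s⁻¹
Component geostrophic relations (x east, y north):
u_g = −(1/(fρ)) ∂P/∂y,  v_g = (1/(fρ)) ∂P/∂x
u_g = −(−2.4×10⁻³)/(1.37×10⁻⁴ × 1.21) = 14.5 m/s;  v_g = (−2.5×10⁻³)/(1.37×10⁻⁴ × 1.21) = −15.1 m/s
|V_g| = √(u_g² + v_g²) = 20.9 m/s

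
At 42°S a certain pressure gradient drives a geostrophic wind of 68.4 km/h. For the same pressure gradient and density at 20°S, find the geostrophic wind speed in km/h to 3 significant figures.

134 km/h

With the same pressure gradient and density, V_g ∝ 1/f ∝ 1/sin φ.
V₂ = V₁ · sin φ₁ / sin φ₂ = 68.4 × sin 42° / sin 20°
V₂ = 68.4 × 0.6691/0.3420 = 134 km/h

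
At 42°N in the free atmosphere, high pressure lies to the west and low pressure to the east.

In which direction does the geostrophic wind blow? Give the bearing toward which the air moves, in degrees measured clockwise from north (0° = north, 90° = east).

180°

The pressure-gradient force points toward the east (bearing 090°).
Geostrophic balance: in the Northern Hemisphere the Coriolis force deflects motion to the right, so the geostrophic wind blows 90° to the right of the pressure-gradient force (low pressure on the left).
Rotating 090° by 90° clockwise gives 180° — the wind blows toward the south.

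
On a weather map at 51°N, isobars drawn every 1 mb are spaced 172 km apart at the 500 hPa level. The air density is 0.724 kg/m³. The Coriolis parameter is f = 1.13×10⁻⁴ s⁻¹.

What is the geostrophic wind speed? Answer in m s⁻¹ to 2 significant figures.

Pressure gradient: |∂P/∂n| = 100 Pa / 172000 m = 5.81×10⁻⁴ Pa/m
Geostrophic balance (pressure-gradient force = Coriolis force):
V_g = (1/(fρ)) |∂P/∂n| = 5.81×10⁻⁴ / (1.13×10⁻⁴ × 0.724) = 7.11 m/s

7.1 m s⁻¹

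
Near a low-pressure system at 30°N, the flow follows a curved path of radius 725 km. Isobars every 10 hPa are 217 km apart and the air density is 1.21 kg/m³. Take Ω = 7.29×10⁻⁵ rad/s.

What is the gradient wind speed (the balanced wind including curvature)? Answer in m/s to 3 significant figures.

Coriolis parameter at 30°N:
f = 2Ω sin φ = 2 × 7.29×10⁻⁵ × sin 30° = 7.29×10⁻⁵ s⁻¹
Pressure gradient: |∂P/∂n| = 1000 Pa / 217000 m = 4.61×10⁻³ Pa/m
Geostrophic speed: V_g = |∂P/∂n|/(fρ) = 4.61×10⁻³/(7.29×10⁻⁵ × 1.21) = 52.2 m/s
Around a low, centrifugal force acts outward with Coriolis, so pressure-gradient force balances both:
(1/ρ)|∂P/∂n| = fV + V²/R  →  V² + fR·V − fR·V_g = 0
With fR = 7.29×10⁻⁵ × 725×10³ m = 52.9 m/s:
V = [−fR + √((fR)² + 4 fR V_g)]/2 = [−52.9 + √(52.9² + 4×52.9×52.2)]/2 = 32.4 m/s
Subgeostrophic (V < V_g = 52.2 m/s), as expected around a low.

32.4 m/s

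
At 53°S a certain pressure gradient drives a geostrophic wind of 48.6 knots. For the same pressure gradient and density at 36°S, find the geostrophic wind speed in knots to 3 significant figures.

66.0 knots

With the same pressure gradient and density, V_g ∝ 1/f ∝ 1/sin φ.
V₂ = V₁ · sin φ₁ / sin φ₂ = 48.6 × sin 53° / sin 36°
V₂ = 48.6 × 0.7986/0.5878 = 66.0 knots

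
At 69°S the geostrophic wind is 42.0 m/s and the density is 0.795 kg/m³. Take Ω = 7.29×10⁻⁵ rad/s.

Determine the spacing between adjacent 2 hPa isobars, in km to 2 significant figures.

44 km

Coriolis parameter at 69°S:
f = 2Ω sin φ = 2 × 7.29×10⁻⁵ × sin 69° = 1.36×10⁻⁴ s⁻¹
Geostrophic balance rearranged: |∂P/∂n| = f ρ V_g
|∂P/∂n| = 1.36×10⁻⁴ × 0.795 × 42.0 = 4.54×10⁻³ Pa/m
Isobar spacing: Δn = ΔP/|∂P/∂n| = 200 Pa / 4.54×10⁻³ Pa/m = 44005 m ≈ 44 km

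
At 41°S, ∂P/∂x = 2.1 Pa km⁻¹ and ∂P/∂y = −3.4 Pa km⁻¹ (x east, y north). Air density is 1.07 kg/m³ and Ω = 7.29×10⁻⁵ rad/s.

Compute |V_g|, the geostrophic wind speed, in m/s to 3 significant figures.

Coriolis parameter at 41°S:
f = 2Ω sin φ = 2 × 7.29×10⁻⁵ × sin 41° = 9.57×10⁻⁵ s⁻¹
In the Southern Hemisphere f is negative: f = −9.57×10⁻⁵ s⁻¹.
Component geostrophic relations (x east, y north):
u_g = −(1/(fρ)) ∂P/∂y,  v_g = (1/(fρ)) ∂P/∂x
u_g = −(−3.4×10⁻³)/(−9.57×10⁻⁵ × 1.07) = −33.2 m/s;  v_g = (2.1×10⁻³)/(−9.57×10⁻⁵ × 1.07) = −20.5 m/s
|V_g| = √(u_g² + v_g²) = 39.0 m/s

39.0 m/s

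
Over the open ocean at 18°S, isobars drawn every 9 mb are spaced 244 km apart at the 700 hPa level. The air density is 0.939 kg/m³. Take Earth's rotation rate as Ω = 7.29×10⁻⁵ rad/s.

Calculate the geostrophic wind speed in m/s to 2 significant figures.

Coriolis parameter at 18°S:
f = 2Ω sin φ = 2 × 7.29×10⁻⁵ × sin 18° = 4.51×10⁻⁵ s⁻¹
Pressure gradient: |∂P/∂n| = 900 Pa / 244000 m = 3.69×10⁻³ Pa/m
Geostrophic balance (pressure-gradient force = Coriolis force):
V_g = (1/(fρ)) |∂P/∂n| = 3.69×10⁻³ / (4.51×10⁻⁵ × 0.939) = 87.2 m/s

87 m/s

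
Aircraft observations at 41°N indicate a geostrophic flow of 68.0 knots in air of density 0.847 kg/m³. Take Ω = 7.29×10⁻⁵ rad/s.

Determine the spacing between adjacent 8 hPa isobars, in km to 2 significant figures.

280 km

Coriolis parameter at 41°N:
f = 2Ω sin φ = 2 × 7.29×10⁻⁵ × sin 41° = 9.57×10⁻⁵ s⁻¹
Wind speed in SI: 68.0 knots = 35.0 m/s
Geostrophic balance rearranged: |∂P/∂n| = f ρ V_g
|∂P/∂n| = 9.57×10⁻⁵ × 0.847 × 35.0 = 2.83×10⁻³ Pa/m
Isobar spacing: Δn = ΔP/|∂P/∂n| = 800 Pa / 2.83×10⁻³ Pa/m = 282266 m ≈ 280 km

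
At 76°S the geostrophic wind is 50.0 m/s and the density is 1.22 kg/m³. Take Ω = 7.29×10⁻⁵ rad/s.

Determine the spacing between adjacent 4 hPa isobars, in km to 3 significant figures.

Coriolis parameter at 76°S:
f = 2Ω sin φ = 2 × 7.29×10⁻⁵ × sin 76° = 1.41×10⁻⁴ s⁻¹
Geostrophic balance rearranged: |∂P/∂n| = f ρ V_g
|∂P/∂n| = 1.41×10⁻⁴ × 1.22 × 50.0 = 8.63×10⁻³ Pa/m
Isobar spacing: Δn = ΔP/|∂P/∂n| = 400 Pa / 8.63×10⁻³ Pa/m = 46352 m ≈ 46.4 km

46.4 km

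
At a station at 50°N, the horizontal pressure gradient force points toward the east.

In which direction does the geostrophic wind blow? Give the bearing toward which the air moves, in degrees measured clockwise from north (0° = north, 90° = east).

The pressure-gradient force points toward the east (bearing 090°).
Geostrophic balance: in the Northern Hemisphere the Coriolis force deflects motion to the right, so the geostrophic wind blows 90° to the right of the pressure-gradient force (low pressure on the left).
Rotating 090° by 90° clockwise gives 180° — the wind blows toward the south.

180°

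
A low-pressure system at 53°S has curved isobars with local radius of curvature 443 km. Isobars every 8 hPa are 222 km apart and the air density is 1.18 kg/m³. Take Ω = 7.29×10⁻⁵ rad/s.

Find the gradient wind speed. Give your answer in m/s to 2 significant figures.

Coriolis parameter at 53°S:
f = 2Ω sin φ = 2 × 7.29×10⁻⁵ × sin 53° = 1.16×10⁻⁴ s⁻¹
Pressure gradient: |∂P/∂n| = 800 Pa / 222000 m = 3.60×10⁻³ Pa/m
Geostrophic speed: V_g = |∂P/∂n|/(fρ) = 3.60×10⁻³/(1.16×10⁻⁴ × 1.18) = 26.2 m/s
Around a low, centrifugal force acts outward with Coriolis, so pressure-gradient force balances both:
(1/ρ)|∂P/∂n| = fV + V²/R  →  V² + fR·V − fR·V_g = 0
With fR = 1.16×10⁻⁴ × 443×10³ m = 51.6 m/s:
V = [−fR + √((fR)² + 4 fR V_g)]/2 = [−51.6 + √(51.6² + 4×51.6×26.2)]/2 = 19.1 m/s
Subgeostrophic (V < V_g = 26.2 m/s), as expected around a low.

19 m/s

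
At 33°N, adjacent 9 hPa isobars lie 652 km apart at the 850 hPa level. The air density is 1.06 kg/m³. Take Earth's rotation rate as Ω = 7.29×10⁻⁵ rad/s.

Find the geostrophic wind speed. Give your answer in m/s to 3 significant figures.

16.4 m/s

Coriolis parameter at 33°N:
f = 2Ω sin φ = 2 × 7.29×10⁻⁵ × sin 33° = 7.94×10⁻⁵ s⁻¹
Pressure gradient: |∂P/∂n| = 900 Pa / 652000 m = 1.38×10⁻³ Pa/m
Geostrophic balance (pressure-gradient force = Coriolis force):
V_g = (1/(fρ)) |∂P/∂n| = 1.38×10⁻³ / (7.94×10⁻⁵ × 1.06) = 16.4 m/s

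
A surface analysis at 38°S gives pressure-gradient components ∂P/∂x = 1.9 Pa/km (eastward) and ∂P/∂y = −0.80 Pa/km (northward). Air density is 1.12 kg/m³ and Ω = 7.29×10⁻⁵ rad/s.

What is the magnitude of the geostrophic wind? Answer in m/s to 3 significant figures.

20.5 m/s

Coriolis parameter at 38°S:
f = 2Ω sin φ = 2 × 7.29×10⁻⁵ × sin 38° = 8.98×10⁻⁵ s⁻¹
In the Southern Hemisphere f is negative: f = −8.98×10⁻⁵ s⁻¹.
Component geostrophic relations (x east, y north):
u_g = −(1/(fρ)) ∂P/∂y,  v_g = (1/(fρ)) ∂P/∂x
u_g = −(−0.80×10⁻³)/(−8.98×10⁻⁵ × 1.12) = −7.96 m/s;  v_g = (1.9×10⁻³)/(−8.98×10⁻⁵ × 1.12) = −18.9 m/s
|V_g| = √(u_g² + v_g²) = 20.5 m/s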